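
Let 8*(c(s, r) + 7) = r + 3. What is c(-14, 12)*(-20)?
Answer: 205/2 ≈ 102.50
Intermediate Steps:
c(s, r) = -53/8 + r/8 (c(s, r) = -7 + (r + 3)/8 = -7 + (3 + r)/8 = -7 + (3/8 + r/8) = -53/8 + r/8)
c(-14, 12)*(-20) = (-53/8 + (⅛)*12)*(-20) = (-53/8 + 3/2)*(-20) = -41/8*(-20) = 205/2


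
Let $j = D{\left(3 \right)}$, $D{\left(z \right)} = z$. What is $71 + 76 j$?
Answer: $299$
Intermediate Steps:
$j = 3$
$71 + 76 j = 71 + 76 \cdot 3 = 71 + 228 = 299$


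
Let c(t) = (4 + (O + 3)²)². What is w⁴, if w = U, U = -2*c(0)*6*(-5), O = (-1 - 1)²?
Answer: 806885587731238560000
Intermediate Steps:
O = 4 (O = (-2)² = 4)
c(t) = 2809 (c(t) = (4 + (4 + 3)²)² = (4 + 7²)² = (4 + 49)² = 53² = 2809)
U = 168540 (U = -2*2809*6*(-5) = -33708*(-5) = -2*(-84270) = 168540)
w = 168540
w⁴ = 168540⁴ = 806885587731238560000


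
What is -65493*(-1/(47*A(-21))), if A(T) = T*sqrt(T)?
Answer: 7277*I*sqrt(21)/2303 ≈ 14.48*I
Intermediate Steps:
A(T) = T**(3/2)
-65493*(-1/(47*A(-21))) = -65493*(-I*sqrt(21)/20727) = -(-7277)*I*sqrt(21)/2303 = 7277*I*sqrt(21)/2303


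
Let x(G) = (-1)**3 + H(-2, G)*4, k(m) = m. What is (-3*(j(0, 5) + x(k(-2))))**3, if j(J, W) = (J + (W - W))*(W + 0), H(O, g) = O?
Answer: 19683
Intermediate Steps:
j(J, W) = J*W (j(J, W) = (J + 0)*W = J*W)
x(G) = -9 (x(G) = (-1)**3 - 2*4 = -1 - 8 = -9)
(-3*(j(0, 5) + x(k(-2))))**3 = (-3*(0*5 - 9))**3 = (-3*(0 - 9))**3 = (-3*(-9))**3 = 27**3 = 19683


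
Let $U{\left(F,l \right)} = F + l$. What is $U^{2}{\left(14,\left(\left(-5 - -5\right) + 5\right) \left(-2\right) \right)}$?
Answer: $16$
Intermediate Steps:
$U^{2}{\left(14,\left(\left(-5 - -5\right) + 5\right) \left(-2\right) \right)} = \left(14 + \left(\left(-5 - -5\right) + 5\right) \left(-2\right)\right)^{2} = \left(14 + \left(\left(-5 + 5\right) + 5\right) \left(-2\right)\right)^{2} = \left(14 + \left(0 + 5\right) \left(-2\right)\right)^{2} = \left(14 + 5 \left(-2\right)\right)^{2} = \left(14 - 10\right)^{2} = 4^{2} = 16$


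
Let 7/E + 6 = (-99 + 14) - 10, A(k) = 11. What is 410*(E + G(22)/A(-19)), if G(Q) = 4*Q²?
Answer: 7285290/101 ≈ 72132.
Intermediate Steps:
E = -7/101 (E = 7/(-6 + ((-99 + 14) - 10)) = 7/(-6 + (-85 - 10)) = 7/(-6 - 95) = 7/(-101) = 7*(-1/101) = -7/101 ≈ -0.069307)
410*(E + G(22)/A(-19)) = 410*(-7/101 + (4*22²)/11) = 410*(-7/101 + (4*484)*(1/11)) = 410*(-7/101 + 1936*(1/11)) = 410*(-7/101 + 176) = 410*(17769/101) = 7285290/101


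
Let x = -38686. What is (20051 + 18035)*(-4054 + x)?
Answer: -1627795640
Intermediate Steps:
(20051 + 18035)*(-4054 + x) = (20051 + 18035)*(-4054 - 38686) = 38086*(-42740) = -1627795640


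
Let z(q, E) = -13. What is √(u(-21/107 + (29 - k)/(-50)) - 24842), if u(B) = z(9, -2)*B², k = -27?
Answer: I*√177921202983/2675 ≈ 157.68*I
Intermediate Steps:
u(B) = -13*B²
√(u(-21/107 + (29 - k)/(-50)) - 24842) = √(-13*(-21/107 + (29 - 1*(-27))/(-50))² - 24842) = √(-13*(-21*1/107 + (29 + 27)*(-1/50))² - 24842) = √(-13*(-21/107 + 56*(-1/50))² - 24842) = √(-13*(-21/107 - 28/25)² - 24842) = √(-13*(-3521/2675)² - 24842) = √(-13*12397441/7155625 - 24842) = √(-161166733/7155625 - 24842) = √(-177921202983/7155625) = I*√177921202983/2675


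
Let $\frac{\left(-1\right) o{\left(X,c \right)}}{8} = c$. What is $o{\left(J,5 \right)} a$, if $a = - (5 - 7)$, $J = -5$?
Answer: $-80$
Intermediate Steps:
$o{\left(X,c \right)} = - 8 c$
$a = 2$ ($a = \left(-1\right) \left(-2\right) = 2$)
$o{\left(J,5 \right)} a = \left(-8\right) 5 \cdot 2 = \left(-40\right) 2 = -80$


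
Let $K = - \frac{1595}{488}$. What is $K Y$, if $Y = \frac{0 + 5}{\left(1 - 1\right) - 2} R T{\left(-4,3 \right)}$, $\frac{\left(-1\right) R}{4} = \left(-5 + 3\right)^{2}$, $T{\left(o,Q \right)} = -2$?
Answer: $\frac{15950}{61} \approx 261.48$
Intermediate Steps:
$R = -16$ ($R = - 4 \left(-5 + 3\right)^{2} = - 4 \left(-2\right)^{2} = \left(-4\right) 4 = -16$)
$Y = -80$ ($Y = \frac{0 + 5}{\left(1 - 1\right) - 2} \left(-16\right) \left(-2\right) = \frac{5}{\left(1 - 1\right) - 2} \left(-16\right) \left(-2\right) = \frac{5}{0 - 2} \left(-16\right) \left(-2\right) = \frac{5}{-2} \left(-16\right) \left(-2\right) = 5 \left(- \frac{1}{2}\right) \left(-16\right) \left(-2\right) = \left(- \frac{5}{2}\right) \left(-16\right) \left(-2\right) = 40 \left(-2\right) = -80$)
$K = - \frac{1595}{488}$ ($K = \left(-1595\right) \frac{1}{488} = - \frac{1595}{488} \approx -3.2684$)
$K Y = \left(- \frac{1595}{488}\right) \left(-80\right) = \frac{15950}{61}$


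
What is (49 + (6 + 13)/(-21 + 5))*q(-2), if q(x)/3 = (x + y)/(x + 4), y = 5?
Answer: 6885/32 ≈ 215.16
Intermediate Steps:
q(x) = 3*(5 + x)/(4 + x) (q(x) = 3*((x + 5)/(x + 4)) = 3*((5 + x)/(4 + x)) = 3*(5 + x)/(4 + x))
(49 + (6 + 13)/(-21 + 5))*q(-2) = (49 + (6 + 13)/(-21 + 5))*(3*(5 - 2)/(4 - 2)) = (49 + 19/(-16))*(3*3/2) = (49 + 19*(-1/16))*(3*(½)*3) = (49 - 19/16)*(9/2) = (765/16)*(9/2) = 6885/32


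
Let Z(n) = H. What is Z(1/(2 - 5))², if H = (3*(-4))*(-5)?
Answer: 3600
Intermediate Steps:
H = 60 (H = -12*(-5) = 60)
Z(n) = 60
Z(1/(2 - 5))² = 60² = 3600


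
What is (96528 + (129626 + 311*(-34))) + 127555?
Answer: 343135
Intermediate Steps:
(96528 + (129626 + 311*(-34))) + 127555 = (96528 + (129626 - 10574)) + 127555 = (96528 + 119052) + 127555 = 215580 + 127555 = 343135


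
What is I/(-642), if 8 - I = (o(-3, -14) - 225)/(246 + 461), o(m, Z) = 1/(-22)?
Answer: -129383/9985668 ≈ -0.012957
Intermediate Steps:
o(m, Z) = -1/22
I = 129383/15554 (I = 8 - (-1/22 - 225)/(246 + 461) = 8 - (-4951)/(22*707) = 8 - 1*(-4951/15554) = 8 + 4951/15554 = 129383/15554 ≈ 8.3183)
I/(-642) = (129383/15554)/(-642) = (129383/15554)*(-1/642) = -129383/9985668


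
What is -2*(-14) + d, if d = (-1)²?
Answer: 29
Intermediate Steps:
d = 1
-2*(-14) + d = -2*(-14) + 1 = 28 + 1 = 29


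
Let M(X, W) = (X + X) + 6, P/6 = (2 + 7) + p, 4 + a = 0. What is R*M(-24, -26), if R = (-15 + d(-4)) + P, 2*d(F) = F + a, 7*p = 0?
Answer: -1470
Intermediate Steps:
a = -4 (a = -4 + 0 = -4)
p = 0 (p = (1/7)*0 = 0)
d(F) = -2 + F/2 (d(F) = (F - 4)/2 = (-4 + F)/2 = -2 + F/2)
P = 54 (P = 6*((2 + 7) + 0) = 6*(9 + 0) = 6*9 = 54)
M(X, W) = 6 + 2*X (M(X, W) = 2*X + 6 = 6 + 2*X)
R = 35 (R = (-15 + (-2 + (1/2)*(-4))) + 54 = (-15 + (-2 - 2)) + 54 = (-15 - 4) + 54 = -19 + 54 = 35)
R*M(-24, -26) = 35*(6 + 2*(-24)) = 35*(6 - 48) = 35*(-42) = -1470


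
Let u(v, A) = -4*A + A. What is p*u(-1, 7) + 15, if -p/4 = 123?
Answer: 10347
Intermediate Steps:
u(v, A) = -3*A
p = -492 (p = -4*123 = -492)
p*u(-1, 7) + 15 = -(-1476)*7 + 15 = -492*(-21) + 15 = 10332 + 15 = 10347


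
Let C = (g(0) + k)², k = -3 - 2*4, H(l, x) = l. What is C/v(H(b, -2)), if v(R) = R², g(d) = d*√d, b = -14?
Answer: 121/196 ≈ 0.61735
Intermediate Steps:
g(d) = d^(3/2)
k = -11 (k = -3 - 8 = -11)
C = 121 (C = (0^(3/2) - 11)² = (0 - 11)² = (-11)² = 121)
C/v(H(b, -2)) = 121/((-14)²) = 121/196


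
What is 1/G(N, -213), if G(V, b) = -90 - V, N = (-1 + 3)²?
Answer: -1/94 ≈ -0.010638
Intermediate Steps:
N = 4 (N = 2² = 4)
1/G(N, -213) = 1/(-90 - 1*4) = 1/(-90 - 4) = 1/(-94) = -1/94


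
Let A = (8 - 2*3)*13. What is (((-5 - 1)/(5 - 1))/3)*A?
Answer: -13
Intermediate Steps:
A = 26 (A = (8 - 6)*13 = 2*13 = 26)
(((-5 - 1)/(5 - 1))/3)*A = (((-5 - 1)/(5 - 1))/3)*26 = ((-6/4)/3)*26 = ((-6*¼)/3)*26 = ((⅓)*(-3/2))*26 = -½*26 = -13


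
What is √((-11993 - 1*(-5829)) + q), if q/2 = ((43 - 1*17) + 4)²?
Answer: 2*I*√1091 ≈ 66.061*I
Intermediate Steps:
q = 1800 (q = 2*((43 - 1*17) + 4)² = 2*((43 - 17) + 4)² = 2*(26 + 4)² = 2*30² = 2*900 = 1800)
√((-11993 - 1*(-5829)) + q) = √((-11993 - 1*(-5829)) + 1800) = √((-11993 + 5829) + 1800) = √(-6164 + 1800) = √(-4364) = 2*I*√1091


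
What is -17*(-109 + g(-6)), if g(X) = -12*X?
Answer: 629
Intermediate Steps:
-17*(-109 + g(-6)) = -17*(-109 - 12*(-6)) = -17*(-109 + 72) = -17*(-37) = 629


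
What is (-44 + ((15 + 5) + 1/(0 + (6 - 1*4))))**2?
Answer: 2209/4 ≈ 552.25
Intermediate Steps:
(-44 + ((15 + 5) + 1/(0 + (6 - 1*4))))**2 = (-44 + (20 + 1/(0 + (6 - 4))))**2 = (-44 + (20 + 1/(0 + 2)))**2 = (-44 + (20 + 1/2))**2 = (-44 + 41/2)**2 = (-47/2)**2 = 2209/4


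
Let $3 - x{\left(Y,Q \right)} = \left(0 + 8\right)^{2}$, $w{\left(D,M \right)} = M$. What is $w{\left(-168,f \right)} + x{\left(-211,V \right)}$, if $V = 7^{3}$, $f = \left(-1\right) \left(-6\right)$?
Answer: $-55$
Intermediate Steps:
$f = 6$
$V = 343$
$x{\left(Y,Q \right)} = -61$ ($x{\left(Y,Q \right)} = 3 - \left(0 + 8\right)^{2} = 3 - 8^{2} = 3 - 64 = -61$)
$w{\left(-168,f \right)} + x{\left(-211,V \right)} = 6 - 61 = -55$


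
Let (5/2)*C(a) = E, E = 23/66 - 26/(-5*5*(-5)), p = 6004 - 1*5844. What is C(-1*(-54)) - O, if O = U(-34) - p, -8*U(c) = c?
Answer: 12854011/82500 ≈ 155.81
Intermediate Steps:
p = 160 (p = 6004 - 5844 = 160)
U(c) = -c/8
O = -623/4 (O = -1/8*(-34) - 1*160 = 17/4 - 160 = -623/4 ≈ -155.75)
E = 1159/8250 (E = 23*(1/66) - 26/((-25*(-5))) = 23/66 - 26/125 = 1159/8250 ≈ 0.14048)
C(a) = 1159/20625 (C(a) = (2/5)*(1159/8250) = 1159/20625)
C(-1*(-54)) - O = 1159/20625 - 1*(-623/4) = 1159/20625 + 623/4 = 12854011/82500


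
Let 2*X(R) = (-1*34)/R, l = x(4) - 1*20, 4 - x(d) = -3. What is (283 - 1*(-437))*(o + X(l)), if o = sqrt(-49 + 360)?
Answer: 12240/13 + 720*sqrt(311) ≈ 13639.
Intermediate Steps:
x(d) = 7 (x(d) = 4 - 1*(-3) = 4 + 3 = 7)
l = -13 (l = 7 - 1*20 = 7 - 20 = -13)
o = sqrt(311) ≈ 17.635
X(R) = -17/R (X(R) = ((-1*34)/R)/2 = (-34/R)/2 = -17/R)
(283 - 1*(-437))*(o + X(l)) = (283 - 1*(-437))*(sqrt(311) - 17/(-13)) = (283 + 437)*(sqrt(311) - 17*(-1/13)) = 720*(sqrt(311) + 17/13) = 720*(17/13 + sqrt(311)) = 12240/13 + 720*sqrt(311)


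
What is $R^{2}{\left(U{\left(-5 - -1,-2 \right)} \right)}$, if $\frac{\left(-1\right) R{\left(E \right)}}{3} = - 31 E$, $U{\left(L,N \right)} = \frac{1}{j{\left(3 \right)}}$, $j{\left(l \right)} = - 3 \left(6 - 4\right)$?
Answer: $\frac{961}{4} \approx 240.25$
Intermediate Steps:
$j{\left(l \right)} = -6$ ($j{\left(l \right)} = \left(-3\right) 2 = -6$)
$U{\left(L,N \right)} = - \frac{1}{6}$ ($U{\left(L,N \right)} = \frac{1}{-6} = - \frac{1}{6}$)
$R{\left(E \right)} = 93 E$ ($R{\left(E \right)} = - 3 \left(- 31 E\right) = 93 E$)
$R^{2}{\left(U{\left(-5 - -1,-2 \right)} \right)} = \left(93 \left(- \frac{1}{6}\right)\right)^{2} = \left(- \frac{31}{2}\right)^{2} = \frac{961}{4}$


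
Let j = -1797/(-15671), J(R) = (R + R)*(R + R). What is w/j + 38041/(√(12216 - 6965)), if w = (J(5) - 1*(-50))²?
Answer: 117532500/599 + 38041*√5251/5251 ≈ 1.9674e+5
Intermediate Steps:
J(R) = 4*R² (J(R) = (2*R)*(2*R) = 4*R²)
j = 1797/15671 (j = -1797*(-1/15671) = 1797/15671 ≈ 0.11467)
w = 22500 (w = (4*5² - 1*(-50))² = (4*25 + 50)² = (100 + 50)² = 150² = 22500)
w/j + 38041/(√(12216 - 6965)) = 22500/(1797/15671) + 38041/(√(12216 - 6965)) = 22500*(15671/1797) + 38041/(√5251) = 117532500/599 + 38041*(√5251/5251) = 117532500/599 + 38041*√5251/5251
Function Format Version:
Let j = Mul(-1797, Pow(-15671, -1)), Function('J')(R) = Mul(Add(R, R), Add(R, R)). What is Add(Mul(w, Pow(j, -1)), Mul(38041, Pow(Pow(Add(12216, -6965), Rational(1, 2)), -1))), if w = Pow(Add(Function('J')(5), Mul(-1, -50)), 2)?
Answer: Add(Rational(117532500, 599), Mul(Rational(38041, 5251), Pow(5251, Rational(1, 2)))) ≈ 1.9674e+5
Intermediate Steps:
Function('J')(R) = Mul(4, Pow(R, 2)) (Function('J')(R) = Mul(Mul(2, R), Mul(2, R)) = Mul(4, Pow(R, 2)))
j = Rational(1797, 15671) (j = Mul(-1797, Rational(-1, 15671)) = Rational(1797, 15671) ≈ 0.11467)
w = 22500 (w = Pow(Add(Mul(4, Pow(5, 2)), Mul(-1, -50)), 2) = Pow(Add(Mul(4, 25), 50), 2) = Pow(Add(100, 50), 2) = Pow(150, 2) = 22500)
Add(Mul(w, Pow(j, -1)), Mul(38041, Pow(Pow(Add(12216, -6965), Rational(1, 2)), -1))) = Add(Mul(22500, Pow(Rational(1797, 15671), -1)), Mul(38041, Pow(Pow(Add(12216, -6965), Rational(1, 2)), -1))) = Add(Mul(22500, Rational(15671, 1797)), Mul(38041, Pow(Pow(5251, Rational(1, 2)), -1))) = Add(Rational(117532500, 599), Mul(38041, Mul(Rational(1, 5251), Pow(5251, Rational(1, 2))))) = Add(Rational(117532500, 599), Mul(Rational(38041, 5251), Pow(5251, Rational(1, 2))))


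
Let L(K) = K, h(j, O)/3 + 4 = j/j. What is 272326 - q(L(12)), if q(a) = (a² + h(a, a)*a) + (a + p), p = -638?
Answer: 272916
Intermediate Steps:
h(j, O) = -9 (h(j, O) = -12 + 3*(j/j) = -12 + 3*1 = -12 + 3 = -9)
q(a) = -638 + a² - 8*a (q(a) = (a² - 9*a) + (a - 638) = (a² - 9*a) + (-638 + a) = -638 + a² - 8*a)
272326 - q(L(12)) = 272326 - (-638 + 12² - 8*12) = 272326 - (-638 + 144 - 96) = 272326 - 1*(-590) = 272326 + 590 = 272916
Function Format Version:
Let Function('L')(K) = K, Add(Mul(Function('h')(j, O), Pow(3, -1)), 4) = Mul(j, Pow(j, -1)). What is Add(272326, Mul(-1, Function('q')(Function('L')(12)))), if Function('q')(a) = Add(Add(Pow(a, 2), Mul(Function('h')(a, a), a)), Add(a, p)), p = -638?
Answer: 272916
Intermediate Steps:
Function('h')(j, O) = -9 (Function('h')(j, O) = Add(-12, Mul(3, Mul(j, Pow(j, -1)))) = Add(-12, Mul(3, 1)) = Add(-12, 3) = -9)
Function('q')(a) = Add(-638, Pow(a, 2), Mul(-8, a)) (Function('q')(a) = Add(Add(Pow(a, 2), Mul(-9, a)), Add(a, -638)) = Add(Add(Pow(a, 2), Mul(-9, a)), Add(-638, a)) = Add(-638, Pow(a, 2), Mul(-8, a)))
Add(272326, Mul(-1, Function('q')(Function('L')(12)))) = Add(272326, Mul(-1, Add(-638, Pow(12, 2), Mul(-8, 12)))) = Add(272326, Mul(-1, Add(-638, 144, -96))) = Add(272326, Mul(-1, -590)) = Add(272326, 590) = 272916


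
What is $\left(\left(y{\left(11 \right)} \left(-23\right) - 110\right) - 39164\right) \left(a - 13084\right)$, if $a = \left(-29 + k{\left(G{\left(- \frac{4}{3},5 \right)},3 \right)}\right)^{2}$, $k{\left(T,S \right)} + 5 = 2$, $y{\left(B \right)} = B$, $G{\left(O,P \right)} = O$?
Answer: $476695620$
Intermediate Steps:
$k{\left(T,S \right)} = -3$ ($k{\left(T,S \right)} = -5 + 2 = -3$)
$a = 1024$ ($a = \left(-29 - 3\right)^{2} = \left(-32\right)^{2} = 1024$)
$\left(\left(y{\left(11 \right)} \left(-23\right) - 110\right) - 39164\right) \left(a - 13084\right) = \left(\left(11 \left(-23\right) - 110\right) - 39164\right) \left(1024 - 13084\right) = \left(\left(-253 - 110\right) - 39164\right) \left(-12060\right) = \left(-363 - 39164\right) \left(-12060\right) = \left(-39527\right) \left(-12060\right) = 476695620$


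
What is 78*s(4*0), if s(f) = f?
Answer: 0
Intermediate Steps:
78*s(4*0) = 78*(4*0) = 78*0 = 0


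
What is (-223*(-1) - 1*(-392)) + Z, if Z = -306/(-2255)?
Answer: 1387131/2255 ≈ 615.14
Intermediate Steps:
Z = 306/2255 (Z = -306*(-1/2255) = 306/2255 ≈ 0.13570)
(-223*(-1) - 1*(-392)) + Z = (-223*(-1) - 1*(-392)) + 306/2255 = (223 + 392) + 306/2255 = 615 + 306/2255 = 1387131/2255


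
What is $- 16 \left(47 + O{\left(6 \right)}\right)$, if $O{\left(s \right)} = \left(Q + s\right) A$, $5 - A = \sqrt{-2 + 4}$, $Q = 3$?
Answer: $-1472 + 144 \sqrt{2} \approx -1268.4$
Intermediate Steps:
$A = 5 - \sqrt{2}$ ($A = 5 - \sqrt{-2 + 4} = 5 - \sqrt{2} \approx 3.5858$)
$O{\left(s \right)} = \left(3 + s\right) \left(5 - \sqrt{2}\right)$
$- 16 \left(47 + O{\left(6 \right)}\right) = - 16 \left(47 + \left(3 + 6\right) \left(5 - \sqrt{2}\right)\right) = - 16 \left(47 + 9 \left(5 - \sqrt{2}\right)\right) = - 16 \left(47 + \left(45 - 9 \sqrt{2}\right)\right) = - 16 \left(92 - 9 \sqrt{2}\right) = -1472 + 144 \sqrt{2}$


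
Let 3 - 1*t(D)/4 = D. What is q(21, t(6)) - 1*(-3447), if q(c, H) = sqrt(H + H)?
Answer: 3447 + 2*I*sqrt(6) ≈ 3447.0 + 4.899*I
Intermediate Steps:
t(D) = 12 - 4*D
q(c, H) = sqrt(2)*sqrt(H) (q(c, H) = sqrt(2*H) = sqrt(2)*sqrt(H))
q(21, t(6)) - 1*(-3447) = sqrt(2)*sqrt(12 - 4*6) - 1*(-3447) = sqrt(2)*sqrt(12 - 24) + 3447 = sqrt(2)*sqrt(-12) + 3447 = sqrt(2)*(2*I*sqrt(3)) + 3447 = 2*I*sqrt(6) + 3447 = 3447 + 2*I*sqrt(6)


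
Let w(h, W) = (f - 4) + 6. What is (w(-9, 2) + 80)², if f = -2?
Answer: 6400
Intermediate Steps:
w(h, W) = 0 (w(h, W) = (-2 - 4) + 6 = -6 + 6 = 0)
(w(-9, 2) + 80)² = (0 + 80)² = 80² = 6400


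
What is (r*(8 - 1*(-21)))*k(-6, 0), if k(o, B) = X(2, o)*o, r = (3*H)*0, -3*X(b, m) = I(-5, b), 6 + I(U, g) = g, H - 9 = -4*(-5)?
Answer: 0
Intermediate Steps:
H = 29 (H = 9 - 4*(-5) = 9 + 20 = 29)
I(U, g) = -6 + g
X(b, m) = 2 - b/3 (X(b, m) = -(-6 + b)/3 = 2 - b/3)
r = 0 (r = (3*29)*0 = 87*0 = 0)
k(o, B) = 4*o/3 (k(o, B) = (2 - ⅓*2)*o = (2 - ⅔)*o = 4*o/3)
(r*(8 - 1*(-21)))*k(-6, 0) = (0*(8 - 1*(-21)))*((4/3)*(-6)) = (0*(8 + 21))*(-8) = (0*29)*(-8) = 0*(-8) = 0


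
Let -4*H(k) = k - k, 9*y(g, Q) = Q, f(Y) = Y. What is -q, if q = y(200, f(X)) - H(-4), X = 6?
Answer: -⅔ ≈ -0.66667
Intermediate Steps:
y(g, Q) = Q/9
H(k) = 0 (H(k) = -(k - k)/4 = -¼*0 = 0)
q = ⅔ (q = (⅑)*6 - 1*0 = ⅔ + 0 = ⅔ ≈ 0.66667)
-q = -1*⅔ = -⅔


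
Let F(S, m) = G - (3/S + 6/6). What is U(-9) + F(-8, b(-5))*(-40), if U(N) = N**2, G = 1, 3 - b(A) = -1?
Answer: 66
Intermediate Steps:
b(A) = 4 (b(A) = 3 - 1*(-1) = 3 + 1 = 4)
F(S, m) = -3/S (F(S, m) = 1 - (3/S + 6/6) = 1 - (3/S + 6*(1/6)) = 1 - (3/S + 1) = 1 - (1 + 3/S) = 1 + (-1 - 3/S) = -3/S)
U(-9) + F(-8, b(-5))*(-40) = (-9)**2 - 3/(-8)*(-40) = 81 - 3*(-1/8)*(-40) = 81 + (3/8)*(-40) = 81 - 15 = 66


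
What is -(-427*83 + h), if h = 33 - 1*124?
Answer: 35532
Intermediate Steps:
h = -91 (h = 33 - 124 = -91)
-(-427*83 + h) = -(-427*83 - 91) = -(-35441 - 91) = -1*(-35532) = 35532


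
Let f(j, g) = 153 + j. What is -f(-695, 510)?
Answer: 542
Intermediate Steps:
-f(-695, 510) = -(153 - 695) = -1*(-542) = 542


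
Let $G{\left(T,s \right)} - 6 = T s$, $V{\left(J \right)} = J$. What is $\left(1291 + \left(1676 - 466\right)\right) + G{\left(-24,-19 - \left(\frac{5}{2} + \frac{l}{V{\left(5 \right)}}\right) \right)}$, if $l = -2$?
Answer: $\frac{15067}{5} \approx 3013.4$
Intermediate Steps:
$G{\left(T,s \right)} = 6 + T s$
$\left(1291 + \left(1676 - 466\right)\right) + G{\left(-24,-19 - \left(\frac{5}{2} + \frac{l}{V{\left(5 \right)}}\right) \right)} = \left(1291 + \left(1676 - 466\right)\right) - \left(-6 + 24 \left(-19 - \left(\frac{5}{2} - \frac{2}{5}\right)\right)\right) = \left(1291 + 1210\right) - \left(-6 + 24 \left(-19 - \left(5 \cdot \frac{1}{2} - \frac{2}{5}\right)\right)\right) = 2501 - \left(-6 + 24 \left(-19 - \left(\frac{5}{2} - \frac{2}{5}\right)\right)\right) = 2501 - \left(-6 + 24 \left(-19 - \frac{21}{10}\right)\right) = 2501 + \left(6 - - \frac{2532}{5}\right) = 2501 + \left(6 + \frac{2532}{5}\right) = 2501 + \frac{2562}{5} = \frac{15067}{5}$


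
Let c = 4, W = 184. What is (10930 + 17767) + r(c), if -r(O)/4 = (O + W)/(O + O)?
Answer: 28603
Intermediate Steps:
r(O) = -2*(184 + O)/O (r(O) = -4*(O + 184)/(O + O) = -4*(184 + O)/(2*O) = -4*(184 + O)*1/(2*O) = -2*(184 + O)/O)
(10930 + 17767) + r(c) = (10930 + 17767) + (-2 - 368/4) = 28697 + (-2 - 368*¼) = 28697 + (-2 - 92) = 28697 - 94 = 28603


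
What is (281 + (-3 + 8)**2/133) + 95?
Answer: 50033/133 ≈ 376.19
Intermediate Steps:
(281 + (-3 + 8)**2/133) + 95 = (281 + 5**2*(1/133)) + 95 = (281 + 25*(1/133)) + 95 = (281 + 25/133) + 95 = 37398/133 + 95 = 50033/133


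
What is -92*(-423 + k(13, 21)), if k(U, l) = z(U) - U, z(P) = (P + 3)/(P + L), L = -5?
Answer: 39928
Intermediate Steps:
z(P) = (3 + P)/(-5 + P) (z(P) = (P + 3)/(P - 5) = (3 + P)/(-5 + P))
k(U, l) = -U + (3 + U)/(-5 + U) (k(U, l) = (3 + U)/(-5 + U) - U = -U + (3 + U)/(-5 + U))
-92*(-423 + k(13, 21)) = -92*(-423 + (3 + 13 - 1*13*(-5 + 13))/(-5 + 13)) = -92*(-423 + (3 + 13 - 1*13*8)/8) = -92*(-423 + (3 + 13 - 104)/8) = -92*(-423 + (⅛)*(-88)) = -92*(-423 - 11) = -92*(-434) = 39928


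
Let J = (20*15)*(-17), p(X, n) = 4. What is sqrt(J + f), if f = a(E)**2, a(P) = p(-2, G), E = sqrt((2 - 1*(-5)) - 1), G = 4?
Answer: 2*I*sqrt(1271) ≈ 71.302*I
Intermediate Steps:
E = sqrt(6) (E = sqrt((2 + 5) - 1) = sqrt(7 - 1) = sqrt(6) ≈ 2.4495)
a(P) = 4
J = -5100 (J = 300*(-17) = -5100)
f = 16 (f = 4**2 = 16)
sqrt(J + f) = sqrt(-5100 + 16) = sqrt(-5084) = 2*I*sqrt(1271)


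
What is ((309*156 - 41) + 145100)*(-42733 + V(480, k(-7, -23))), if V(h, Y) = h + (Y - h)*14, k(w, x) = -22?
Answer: -9524193903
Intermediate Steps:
V(h, Y) = -13*h + 14*Y (V(h, Y) = h + (-14*h + 14*Y) = -13*h + 14*Y)
((309*156 - 41) + 145100)*(-42733 + V(480, k(-7, -23))) = ((309*156 - 41) + 145100)*(-42733 + (-13*480 + 14*(-22))) = ((48204 - 41) + 145100)*(-42733 + (-6240 - 308)) = (48163 + 145100)*(-42733 - 6548) = 193263*(-49281) = -9524193903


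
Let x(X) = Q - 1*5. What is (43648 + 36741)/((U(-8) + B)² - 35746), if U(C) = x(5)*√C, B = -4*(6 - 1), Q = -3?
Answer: -80389*I/(640*√2 + 35858*I) ≈ -2.2404 - 0.056551*I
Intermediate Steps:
x(X) = -8 (x(X) = -3 - 1*5 = -3 - 5 = -8)
B = -20 (B = -4*5 = -20)
U(C) = -8*√C
(43648 + 36741)/((U(-8) + B)² - 35746) = (43648 + 36741)/((-16*I*√2 - 20)² - 35746) = 80389/((-16*I*√2 - 20)² - 35746) = 80389/((-20 - 16*I*√2)² - 35746) = 80389/(-35746 + (-20 - 16*I*√2)²)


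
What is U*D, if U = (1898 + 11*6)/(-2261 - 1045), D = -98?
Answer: 96236/1653 ≈ 58.219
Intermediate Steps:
U = -982/1653 (U = (1898 + 66)/(-3306) = 1964*(-1/3306) = -982/1653 ≈ -0.59407)
U*D = -982/1653*(-98) = 96236/1653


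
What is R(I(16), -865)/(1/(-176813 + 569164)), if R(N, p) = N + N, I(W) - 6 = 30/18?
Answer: 18048146/3 ≈ 6.0160e+6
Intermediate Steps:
I(W) = 23/3 (I(W) = 6 + 30/18 = 6 + 30*(1/18) = 6 + 5/3 = 23/3)
R(N, p) = 2*N
R(I(16), -865)/(1/(-176813 + 569164)) = (2*(23/3))/(1/(-176813 + 569164)) = 46/(3*(1/392351)) = (46/3)*392351 = 18048146/3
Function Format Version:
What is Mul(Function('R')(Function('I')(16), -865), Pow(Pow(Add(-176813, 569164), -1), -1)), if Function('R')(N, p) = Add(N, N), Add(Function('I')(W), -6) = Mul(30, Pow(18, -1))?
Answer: Rational(18048146, 3) ≈ 6.0160e+6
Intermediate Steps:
Function('I')(W) = Rational(23, 3) (Function('I')(W) = Add(6, Mul(30, Pow(18, -1))) = Add(6, Mul(30, Rational(1, 18))) = Add(6, Rational(5, 3)) = Rational(23, 3))
Function('R')(N, p) = Mul(2, N)
Mul(Function('R')(Function('I')(16), -865), Pow(Pow(Add(-176813, 569164), -1), -1)) = Mul(Mul(2, Rational(23, 3)), Pow(Pow(Add(-176813, 569164), -1), -1)) = Mul(Rational(46, 3), Pow(Pow(392351, -1), -1)) = Mul(Rational(46, 3), Pow(Rational(1, 392351), -1)) = Mul(Rational(46, 3), 392351) = Rational(18048146, 3)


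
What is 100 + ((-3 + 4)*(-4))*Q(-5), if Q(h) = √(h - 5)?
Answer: 100 - 4*I*√10 ≈ 100.0 - 12.649*I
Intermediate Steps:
Q(h) = √(-5 + h)
100 + ((-3 + 4)*(-4))*Q(-5) = 100 + ((-3 + 4)*(-4))*√(-5 - 5) = 100 + (1*(-4))*√(-10) = 100 - 4*I*√10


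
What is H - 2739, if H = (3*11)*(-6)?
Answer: -2937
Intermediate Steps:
H = -198 (H = 33*(-6) = -198)
H - 2739 = -198 - 2739 = -2937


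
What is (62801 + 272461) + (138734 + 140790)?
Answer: 614786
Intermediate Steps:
(62801 + 272461) + (138734 + 140790) = 335262 + 279524 = 614786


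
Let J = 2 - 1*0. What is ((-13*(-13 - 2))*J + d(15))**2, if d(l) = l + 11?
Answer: 173056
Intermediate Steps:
d(l) = 11 + l
J = 2 (J = 2 + 0 = 2)
((-13*(-13 - 2))*J + d(15))**2 = (-13*(-13 - 2)*2 + (11 + 15))**2 = (-13*(-15)*2 + 26)**2 = (195*2 + 26)**2 = (390 + 26)**2 = 416**2 = 173056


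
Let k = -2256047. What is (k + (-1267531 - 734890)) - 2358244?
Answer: -6616712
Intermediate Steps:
(k + (-1267531 - 734890)) - 2358244 = (-2256047 + (-1267531 - 734890)) - 2358244 = (-2256047 - 2002421) - 2358244 = -4258468 - 2358244 = -6616712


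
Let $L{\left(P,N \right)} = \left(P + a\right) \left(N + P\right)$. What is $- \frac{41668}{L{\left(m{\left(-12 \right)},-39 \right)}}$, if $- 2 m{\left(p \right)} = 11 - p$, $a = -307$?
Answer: $- \frac{166672}{64337} \approx -2.5906$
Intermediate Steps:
$m{\left(p \right)} = - \frac{11}{2} + \frac{p}{2}$ ($m{\left(p \right)} = - \frac{11 - p}{2} = - \frac{11}{2} + \frac{p}{2}$)
$L{\left(P,N \right)} = \left(-307 + P\right) \left(N + P\right)$ ($L{\left(P,N \right)} = \left(P - 307\right) \left(N + P\right) = \left(-307 + P\right) \left(N + P\right)$)
$- \frac{41668}{L{\left(m{\left(-12 \right)},-39 \right)}} = - \frac{41668}{\left(- \frac{11}{2} + \frac{1}{2} \left(-12\right)\right)^{2} - -11973 - 307 \left(- \frac{11}{2} + \frac{1}{2} \left(-12\right)\right) - 39 \left(- \frac{11}{2} + \frac{1}{2} \left(-12\right)\right)} = - \frac{41668}{\left(- \frac{11}{2} - 6\right)^{2} + 11973 - 307 \left(- \frac{11}{2} - 6\right) - 39 \left(- \frac{11}{2} - 6\right)} = - \frac{41668}{\left(- \frac{23}{2}\right)^{2} + 11973 - - \frac{7061}{2} - - \frac{897}{2}} = - \frac{41668}{\frac{529}{4} + 11973 + \frac{7061}{2} + \frac{897}{2}} = - \frac{41668}{\frac{64337}{4}} = \left(-41668\right) \frac{4}{64337} = - \frac{166672}{64337}$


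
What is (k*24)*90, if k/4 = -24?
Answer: -207360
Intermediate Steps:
k = -96 (k = 4*(-24) = -96)
(k*24)*90 = -96*24*90 = -2304*90 = -207360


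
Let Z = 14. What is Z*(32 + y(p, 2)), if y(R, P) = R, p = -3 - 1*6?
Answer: 322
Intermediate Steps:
p = -9 (p = -3 - 6 = -9)
Z*(32 + y(p, 2)) = 14*(32 - 9) = 14*23 = 322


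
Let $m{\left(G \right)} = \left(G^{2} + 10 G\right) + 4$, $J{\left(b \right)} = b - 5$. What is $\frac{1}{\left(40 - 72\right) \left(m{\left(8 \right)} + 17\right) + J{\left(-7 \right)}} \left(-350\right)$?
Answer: $\frac{25}{378} \approx 0.066138$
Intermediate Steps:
$J{\left(b \right)} = -5 + b$ ($J{\left(b \right)} = b - 5 = -5 + b$)
$m{\left(G \right)} = 4 + G^{2} + 10 G$
$\frac{1}{\left(40 - 72\right) \left(m{\left(8 \right)} + 17\right) + J{\left(-7 \right)}} \left(-350\right) = \frac{1}{\left(40 - 72\right) \left(\left(4 + 8^{2} + 10 \cdot 8\right) + 17\right) - 12} \left(-350\right) = \frac{1}{- 32 \left(\left(4 + 64 + 80\right) + 17\right) - 12} \left(-350\right) = \frac{1}{- 32 \left(148 + 17\right) - 12} \left(-350\right) = \frac{1}{\left(-32\right) 165 - 12} \left(-350\right) = \frac{1}{-5280 - 12} \left(-350\right) = \frac{1}{-5292} \left(-350\right) = \left(- \frac{1}{5292}\right) \left(-350\right) = \frac{25}{378}$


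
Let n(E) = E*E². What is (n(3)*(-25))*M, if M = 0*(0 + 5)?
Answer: 0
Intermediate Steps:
M = 0 (M = 0*5 = 0)
n(E) = E³
(n(3)*(-25))*M = (3³*(-25))*0 = (27*(-25))*0 = -675*0 = 0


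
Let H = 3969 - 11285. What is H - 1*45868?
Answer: -53184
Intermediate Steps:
H = -7316
H - 1*45868 = -7316 - 1*45868 = -7316 - 45868 = -53184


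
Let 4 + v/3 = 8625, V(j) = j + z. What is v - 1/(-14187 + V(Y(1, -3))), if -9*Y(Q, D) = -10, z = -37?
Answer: 3310619187/128006 ≈ 25863.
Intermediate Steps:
Y(Q, D) = 10/9 (Y(Q, D) = -⅑*(-10) = 10/9)
V(j) = -37 + j (V(j) = j - 37 = -37 + j)
v = 25863 (v = -12 + 3*8625 = -12 + 25875 = 25863)
v - 1/(-14187 + V(Y(1, -3))) = 25863 - 1/(-14187 + (-37 + 10/9)) = 25863 - 1/(-14187 - 323/9) = 25863 - 1/(-128006/9) = 25863 - 1*(-9/128006) = 25863 + 9/128006 = 3310619187/128006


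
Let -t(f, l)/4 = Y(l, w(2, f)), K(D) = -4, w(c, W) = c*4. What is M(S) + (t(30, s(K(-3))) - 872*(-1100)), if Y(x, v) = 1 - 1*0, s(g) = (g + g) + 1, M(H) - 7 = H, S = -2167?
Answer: 957036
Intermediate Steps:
w(c, W) = 4*c
M(H) = 7 + H
s(g) = 1 + 2*g (s(g) = 2*g + 1 = 1 + 2*g)
Y(x, v) = 1 (Y(x, v) = 1 + 0 = 1)
t(f, l) = -4 (t(f, l) = -4*1 = -4)
M(S) + (t(30, s(K(-3))) - 872*(-1100)) = (7 - 2167) + (-4 - 872*(-1100)) = -2160 + (-4 + 959200) = -2160 + 959196 = 957036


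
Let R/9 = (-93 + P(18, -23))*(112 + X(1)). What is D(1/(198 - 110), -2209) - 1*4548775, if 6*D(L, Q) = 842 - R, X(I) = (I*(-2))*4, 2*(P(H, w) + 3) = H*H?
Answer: -13676792/3 ≈ -4.5589e+6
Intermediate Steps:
P(H, w) = -3 + H²/2 (P(H, w) = -3 + (H*H)/2 = -3 + H²/2)
X(I) = -8*I (X(I) = -2*I*4 = -8*I)
R = 61776 (R = 9*((-93 + (-3 + (½)*18²))*(112 - 8*1)) = 9*((-93 + (-3 + (½)*324))*(112 - 8)) = 9*((-93 + (-3 + 162))*104) = 9*((-93 + 159)*104) = 9*(66*104) = 9*6864 = 61776)
D(L, Q) = -30467/3 (D(L, Q) = (842 - 1*61776)/6 = (842 - 61776)/6 = (⅙)*(-60934) = -30467/3)
D(1/(198 - 110), -2209) - 1*4548775 = -30467/3 - 1*4548775 = -30467/3 - 4548775 = -13676792/3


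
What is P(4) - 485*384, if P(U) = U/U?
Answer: -186239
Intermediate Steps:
P(U) = 1
P(4) - 485*384 = 1 - 485*384 = 1 - 186240 = -186239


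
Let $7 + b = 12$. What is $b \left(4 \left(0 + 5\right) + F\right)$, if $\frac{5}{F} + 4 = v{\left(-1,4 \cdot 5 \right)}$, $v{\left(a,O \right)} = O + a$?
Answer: $\frac{305}{3} \approx 101.67$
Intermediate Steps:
$b = 5$ ($b = -7 + 12 = 5$)
$F = \frac{1}{3}$ ($F = \frac{5}{-4 + \left(4 \cdot 5 - 1\right)} = \frac{5}{-4 + \left(20 - 1\right)} = \frac{5}{-4 + 19} = \frac{5}{15} = 5 \cdot \frac{1}{15} = \frac{1}{3} \approx 0.33333$)
$b \left(4 \left(0 + 5\right) + F\right) = 5 \left(4 \left(0 + 5\right) + \frac{1}{3}\right) = 5 \left(4 \cdot 5 + \frac{1}{3}\right) = 5 \left(20 + \frac{1}{3}\right) = 5 \cdot \frac{61}{3} = \frac{305}{3}$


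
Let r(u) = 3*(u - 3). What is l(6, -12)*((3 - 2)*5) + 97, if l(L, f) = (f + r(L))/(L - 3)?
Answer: 92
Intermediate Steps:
r(u) = -9 + 3*u (r(u) = 3*(-3 + u) = -9 + 3*u)
l(L, f) = (-9 + f + 3*L)/(-3 + L) (l(L, f) = (f + (-9 + 3*L))/(L - 3) = (-9 + f + 3*L)/(-3 + L))
l(6, -12)*((3 - 2)*5) + 97 = ((-9 - 12 + 3*6)/(-3 + 6))*((3 - 2)*5) + 97 = ((-9 - 12 + 18)/3)*(1*5) + 97 = ((1/3)*(-3))*5 + 97 = -1*5 + 97 = -5 + 97 = 92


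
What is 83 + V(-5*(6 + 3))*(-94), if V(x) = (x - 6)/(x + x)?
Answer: 446/15 ≈ 29.733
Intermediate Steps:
V(x) = (-6 + x)/(2*x) (V(x) = (-6 + x)/((2*x)) = (-6 + x)*(1/(2*x)) = (-6 + x)/(2*x))
83 + V(-5*(6 + 3))*(-94) = 83 + ((-6 - 5*(6 + 3))/(2*((-5*(6 + 3)))))*(-94) = 83 + ((-6 - 5*9)/(2*((-5*9))))*(-94) = 83 + ((½)*(-6 - 45)/(-45))*(-94) = 83 + ((½)*(-1/45)*(-51))*(-94) = 83 + (17/30)*(-94) = 83 - 799/15 = 446/15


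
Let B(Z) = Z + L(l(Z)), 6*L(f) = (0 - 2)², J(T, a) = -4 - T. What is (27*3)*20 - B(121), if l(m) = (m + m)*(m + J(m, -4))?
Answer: 4495/3 ≈ 1498.3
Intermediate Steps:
l(m) = -8*m (l(m) = (m + m)*(m + (-4 - m)) = (2*m)*(-4) = -8*m)
L(f) = ⅔ (L(f) = (0 - 2)²/6 = (⅙)*(-2)² = (⅙)*4 = ⅔)
B(Z) = ⅔ + Z (B(Z) = Z + ⅔ = ⅔ + Z)
(27*3)*20 - B(121) = (27*3)*20 - (⅔ + 121) = 81*20 - 1*365/3 = 1620 - 365/3 = 4495/3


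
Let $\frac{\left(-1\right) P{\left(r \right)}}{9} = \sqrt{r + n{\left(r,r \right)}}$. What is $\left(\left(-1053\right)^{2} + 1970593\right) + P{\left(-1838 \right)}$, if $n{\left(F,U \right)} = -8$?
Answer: $3079402 - 9 i \sqrt{1846} \approx 3.0794 \cdot 10^{6} - 386.69 i$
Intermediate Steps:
$P{\left(r \right)} = - 9 \sqrt{-8 + r}$ ($P{\left(r \right)} = - 9 \sqrt{r - 8} = - 9 \sqrt{-8 + r}$)
$\left(\left(-1053\right)^{2} + 1970593\right) + P{\left(-1838 \right)} = \left(\left(-1053\right)^{2} + 1970593\right) - 9 \sqrt{-8 - 1838} = \left(1108809 + 1970593\right) - 9 \sqrt{-1846} = 3079402 - 9 i \sqrt{1846}$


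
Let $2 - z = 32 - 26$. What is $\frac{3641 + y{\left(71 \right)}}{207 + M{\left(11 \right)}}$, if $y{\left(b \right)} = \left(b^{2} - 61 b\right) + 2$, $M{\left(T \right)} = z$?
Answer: $\frac{4353}{203} \approx 21.443$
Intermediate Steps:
$z = -4$ ($z = 2 - \left(32 - 26\right) = 2 - 6 = -4$)
$M{\left(T \right)} = -4$
$y{\left(b \right)} = 2 + b^{2} - 61 b$
$\frac{3641 + y{\left(71 \right)}}{207 + M{\left(11 \right)}} = \frac{3641 + \left(2 + 71^{2} - 4331\right)}{207 - 4} = \frac{3641 + \left(2 + 5041 - 4331\right)}{203} = \left(3641 + 712\right) \frac{1}{203} = 4353 \cdot \frac{1}{203} = \frac{4353}{203}$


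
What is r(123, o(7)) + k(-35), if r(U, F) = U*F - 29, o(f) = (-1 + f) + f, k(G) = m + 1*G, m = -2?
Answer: 1533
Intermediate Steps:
k(G) = -2 + G (k(G) = -2 + 1*G = -2 + G)
o(f) = -1 + 2*f
r(U, F) = -29 + F*U (r(U, F) = F*U - 29 = -29 + F*U)
r(123, o(7)) + k(-35) = (-29 + (-1 + 2*7)*123) + (-2 - 35) = (-29 + (-1 + 14)*123) - 37 = (-29 + 13*123) - 37 = (-29 + 1599) - 37 = 1570 - 37 = 1533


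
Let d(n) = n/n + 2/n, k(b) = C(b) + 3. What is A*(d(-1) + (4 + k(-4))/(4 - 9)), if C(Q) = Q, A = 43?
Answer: -344/5 ≈ -68.800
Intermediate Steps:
k(b) = 3 + b (k(b) = b + 3 = 3 + b)
d(n) = 1 + 2/n
A*(d(-1) + (4 + k(-4))/(4 - 9)) = 43*((2 - 1)/(-1) + (4 + (3 - 4))/(4 - 9)) = 43*(-1*1 + (4 - 1)/(-5)) = 43*(-1 + 3*(-⅕)) = 43*(-1 - ⅗) = 43*(-8/5) = -344/5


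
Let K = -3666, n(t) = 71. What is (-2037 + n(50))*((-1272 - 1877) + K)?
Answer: 13398290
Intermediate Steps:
(-2037 + n(50))*((-1272 - 1877) + K) = (-2037 + 71)*((-1272 - 1877) - 3666) = -1966*(-3149 - 3666) = -1966*(-6815) = 13398290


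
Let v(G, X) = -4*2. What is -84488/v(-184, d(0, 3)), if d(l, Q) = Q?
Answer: 10561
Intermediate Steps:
v(G, X) = -8
-84488/v(-184, d(0, 3)) = -84488/(-8) = -84488*(-⅛) = 10561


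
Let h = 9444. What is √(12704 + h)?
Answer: 14*√113 ≈ 148.82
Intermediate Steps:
√(12704 + h) = √(12704 + 9444) = √22148 = 14*√113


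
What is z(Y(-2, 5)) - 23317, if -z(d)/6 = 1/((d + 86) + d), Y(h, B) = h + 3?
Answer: -1025951/44 ≈ -23317.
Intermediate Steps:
Y(h, B) = 3 + h
z(d) = -6/(86 + 2*d) (z(d) = -6/((d + 86) + d) = -6/((86 + d) + d) = -6/(86 + 2*d))
z(Y(-2, 5)) - 23317 = -3/(43 + (3 - 2)) - 23317 = -3/(43 + 1) - 23317 = -3/44 - 23317 = -1025951/44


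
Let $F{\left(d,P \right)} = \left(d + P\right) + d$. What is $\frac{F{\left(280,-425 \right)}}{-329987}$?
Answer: $- \frac{135}{329987} \approx -0.00040911$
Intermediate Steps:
$F{\left(d,P \right)} = P + 2 d$ ($F{\left(d,P \right)} = \left(P + d\right) + d = P + 2 d$)
$\frac{F{\left(280,-425 \right)}}{-329987} = \frac{-425 + 2 \cdot 280}{-329987} = \left(-425 + 560\right) \left(- \frac{1}{329987}\right) = 135 \left(- \frac{1}{329987}\right) = - \frac{135}{329987}$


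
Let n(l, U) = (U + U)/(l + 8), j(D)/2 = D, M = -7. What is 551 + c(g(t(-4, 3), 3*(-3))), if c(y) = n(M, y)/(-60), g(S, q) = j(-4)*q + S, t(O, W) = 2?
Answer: 8228/15 ≈ 548.53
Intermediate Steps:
j(D) = 2*D
n(l, U) = 2*U/(8 + l) (n(l, U) = (2*U)/(8 + l) = 2*U/(8 + l))
g(S, q) = S - 8*q (g(S, q) = (2*(-4))*q + S = -8*q + S = S - 8*q)
c(y) = -y/30 (c(y) = (2*y/(8 - 7))/(-60) = (2*y/1)*(-1/60) = (2*y*1)*(-1/60) = (2*y)*(-1/60) = -y/30)
551 + c(g(t(-4, 3), 3*(-3))) = 551 - (2 - 24*(-3))/30 = 551 - (2 - 8*(-9))/30 = 551 - (2 + 72)/30 = 551 - 1/30*74 = 551 - 37/15 = 8228/15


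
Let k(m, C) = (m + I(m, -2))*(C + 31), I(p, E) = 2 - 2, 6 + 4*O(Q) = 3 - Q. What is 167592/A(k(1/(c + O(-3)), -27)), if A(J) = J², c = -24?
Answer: 6033312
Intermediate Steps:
O(Q) = -¾ - Q/4 (O(Q) = -3/2 + (3 - Q)/4 = -3/2 + (¾ - Q/4) = -¾ - Q/4)
I(p, E) = 0
k(m, C) = m*(31 + C) (k(m, C) = (m + 0)*(C + 31) = m*(31 + C))
167592/A(k(1/(c + O(-3)), -27)) = 167592/(((31 - 27)/(-24 + (-¾ - ¼*(-3))))²) = 167592/((4/(-24 + (-¾ + ¾)))²) = 167592/((4/(-24 + 0))²) = 167592/((4/(-24))²) = 167592/((-1/24*4)²) = 167592/((-⅙)²) = 167592/(1/36) = 167592*36 = 6033312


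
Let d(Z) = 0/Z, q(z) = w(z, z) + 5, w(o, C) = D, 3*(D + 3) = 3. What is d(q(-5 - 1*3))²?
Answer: 0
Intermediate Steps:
D = -2 (D = -3 + (⅓)*3 = -3 + 1 = -2)
w(o, C) = -2
q(z) = 3 (q(z) = -2 + 5 = 3)
d(Z) = 0
d(q(-5 - 1*3))² = 0² = 0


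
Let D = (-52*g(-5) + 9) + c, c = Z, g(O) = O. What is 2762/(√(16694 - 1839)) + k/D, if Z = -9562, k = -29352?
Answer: 29352/9293 + 2762*√14855/14855 ≈ 25.820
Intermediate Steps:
c = -9562
D = -9293 (D = (-52*(-5) + 9) - 9562 = (260 + 9) - 9562 = 269 - 9562 = -9293)
2762/(√(16694 - 1839)) + k/D = 2762/(√(16694 - 1839)) - 29352/(-9293) = 2762/(√14855) - 29352*(-1/9293) = 2762*(√14855/14855) + 29352/9293 = 2762*√14855/14855 + 29352/9293 = 29352/9293 + 2762*√14855/14855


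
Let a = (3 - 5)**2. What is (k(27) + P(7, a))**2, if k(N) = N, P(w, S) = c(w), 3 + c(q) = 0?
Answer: 576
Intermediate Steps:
a = 4 (a = (-2)**2 = 4)
c(q) = -3 (c(q) = -3 + 0 = -3)
P(w, S) = -3
(k(27) + P(7, a))**2 = (27 - 3)**2 = 24**2 = 576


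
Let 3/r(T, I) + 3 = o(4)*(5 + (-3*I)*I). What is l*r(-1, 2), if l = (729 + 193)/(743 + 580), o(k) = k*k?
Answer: -922/50715 ≈ -0.018180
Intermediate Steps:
o(k) = k²
r(T, I) = 3/(77 - 48*I²) (r(T, I) = 3/(-3 + 4²*(5 + (-3*I)*I)) = 3/(-3 + 16*(5 - 3*I²)) = 3/(-3 + (80 - 48*I²)) = 3/(77 - 48*I²))
l = 922/1323 ≈ 0.69690
l*r(-1, 2) = 922*(-3/(-77 + 48*2²))/1323 = 922*(-3/(-77 + 48*4))/1323 = 922*(-3/(-77 + 192))/1323 = 922*(-3/115)/1323 = 922*(-3*1/115)/1323 = (922/1323)*(-3/115) = -922/50715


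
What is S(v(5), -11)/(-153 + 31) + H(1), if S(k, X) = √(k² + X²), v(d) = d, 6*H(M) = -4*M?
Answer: -⅔ - √146/122 ≈ -0.76571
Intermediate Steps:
H(M) = -2*M/3 (H(M) = (-4*M)/6 = -2*M/3)
S(k, X) = √(X² + k²)
S(v(5), -11)/(-153 + 31) + H(1) = √((-11)² + 5²)/(-153 + 31) - ⅔*1 = √(121 + 25)/(-122) - ⅔ = -√146/122 - ⅔ = -⅔ - √146/122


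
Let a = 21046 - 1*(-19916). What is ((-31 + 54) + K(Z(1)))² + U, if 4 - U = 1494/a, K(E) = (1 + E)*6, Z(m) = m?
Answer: 8390134/6827 ≈ 1229.0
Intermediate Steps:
a = 40962 (a = 21046 + 19916 = 40962)
K(E) = 6 + 6*E
U = 27059/6827 (U = 4 - 1494/40962 = 4 - 1*249/6827 = 4 - 249/6827 = 27059/6827 ≈ 3.9635)
((-31 + 54) + K(Z(1)))² + U = ((-31 + 54) + (6 + 6*1))² + 27059/6827 = (23 + (6 + 6))² + 27059/6827 = (23 + 12)² + 27059/6827 = 35² + 27059/6827 = 1225 + 27059/6827 = 8390134/6827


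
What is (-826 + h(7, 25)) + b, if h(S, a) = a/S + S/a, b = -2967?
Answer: -663101/175 ≈ -3789.1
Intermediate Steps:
h(S, a) = S/a + a/S
(-826 + h(7, 25)) + b = (-826 + (7/25 + 25/7)) - 2967 = (-826 + 674/175) - 2967 = -143876/175 - 2967 = -663101/175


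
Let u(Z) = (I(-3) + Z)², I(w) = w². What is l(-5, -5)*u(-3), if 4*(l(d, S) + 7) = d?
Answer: -297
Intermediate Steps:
l(d, S) = -7 + d/4
u(Z) = (9 + Z)² (u(Z) = ((-3)² + Z)² = (9 + Z)²)
l(-5, -5)*u(-3) = (-7 + (¼)*(-5))*(9 - 3)² = (-7 - 5/4)*6² = -33/4*36 = -297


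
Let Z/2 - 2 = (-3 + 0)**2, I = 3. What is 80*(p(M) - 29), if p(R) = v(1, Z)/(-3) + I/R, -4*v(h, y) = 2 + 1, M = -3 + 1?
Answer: -2420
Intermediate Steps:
M = -2
Z = 22 (Z = 4 + 2*(-3 + 0)**2 = 4 + 2*(-3)**2 = 4 + 2*9 = 4 + 18 = 22)
v(h, y) = -3/4 (v(h, y) = -(2 + 1)/4 = -1/4*3 = -3/4)
p(R) = 1/4 + 3/R (p(R) = -3/4/(-3) + 3/R = -3/4*(-1/3) + 3/R = 1/4 + 3/R)
80*(p(M) - 29) = 80*((1/4)*(12 - 2)/(-2) - 29) = 80*((1/4)*(-1/2)*10 - 29) = 80*(-5/4 - 29) = 80*(-121/4) = -2420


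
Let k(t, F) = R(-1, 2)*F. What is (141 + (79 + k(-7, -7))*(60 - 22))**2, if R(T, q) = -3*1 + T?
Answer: 17698849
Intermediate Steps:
R(T, q) = -3 + T
k(t, F) = -4*F (k(t, F) = (-3 - 1)*F = -4*F)
(141 + (79 + k(-7, -7))*(60 - 22))**2 = (141 + (79 - 4*(-7))*(60 - 22))**2 = (141 + (79 + 28)*38)**2 = (141 + 107*38)**2 = (141 + 4066)**2 = 4207**2 = 17698849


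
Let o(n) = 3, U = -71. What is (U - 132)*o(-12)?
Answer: -609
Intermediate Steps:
(U - 132)*o(-12) = (-71 - 132)*3 = -203*3 = -609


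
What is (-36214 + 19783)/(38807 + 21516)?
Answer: -16431/60323 ≈ -0.27238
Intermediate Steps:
(-36214 + 19783)/(38807 + 21516) = -16431/60323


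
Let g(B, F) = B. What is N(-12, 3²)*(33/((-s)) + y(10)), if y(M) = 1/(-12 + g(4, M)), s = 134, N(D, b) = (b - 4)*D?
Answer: 2985/134 ≈ 22.276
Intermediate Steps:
N(D, b) = D*(-4 + b) (N(D, b) = (-4 + b)*D = D*(-4 + b))
y(M) = -⅛ (y(M) = 1/(-12 + 4) = 1/(-8) = -⅛)
N(-12, 3²)*(33/((-s)) + y(10)) = (-12*(-4 + 3²))*(33/((-1*134)) - ⅛) = (-12*(-4 + 9))*(33/(-134) - ⅛) = (-12*5)*(33*(-1/134) - ⅛) = -60*(-33/134 - ⅛) = -60*(-199/536) = 2985/134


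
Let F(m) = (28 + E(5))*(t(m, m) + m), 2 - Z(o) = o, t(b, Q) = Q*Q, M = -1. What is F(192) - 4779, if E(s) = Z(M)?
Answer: 1143957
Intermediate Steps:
t(b, Q) = Q²
Z(o) = 2 - o
E(s) = 3 (E(s) = 2 - 1*(-1) = 2 + 1 = 3)
F(m) = 31*m + 31*m² (F(m) = (28 + 3)*(m² + m) = 31*(m + m²) = 31*m + 31*m²)
F(192) - 4779 = 31*192*(1 + 192) - 4779 = 31*192*193 - 4779 = 1148736 - 4779 = 1143957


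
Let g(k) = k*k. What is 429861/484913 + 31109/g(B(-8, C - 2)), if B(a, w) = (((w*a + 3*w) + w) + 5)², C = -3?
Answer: 182999611642/189419140625 ≈ 0.96611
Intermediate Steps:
B(a, w) = (5 + 4*w + a*w)² (B(a, w) = (((a*w + 3*w) + w) + 5)² = (((3*w + a*w) + w) + 5)² = ((4*w + a*w) + 5)² = (5 + 4*w + a*w)²)
g(k) = k²
429861/484913 + 31109/g(B(-8, C - 2)) = 429861/484913 + 31109/(((5 + 4*(-3 - 2) - 8*(-3 - 2))²)²) = 429861*(1/484913) + 31109/(((5 + 4*(-5) - 8*(-5))²)²) = 429861/484913 + 31109/(((5 - 20 + 40)²)²) = 429861/484913 + 31109/((25²)²) = 429861/484913 + 31109/(625²) = 429861/484913 + 31109/390625 = 182999611642/189419140625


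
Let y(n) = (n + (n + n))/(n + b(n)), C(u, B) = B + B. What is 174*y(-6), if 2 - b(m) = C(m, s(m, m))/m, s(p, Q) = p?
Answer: 522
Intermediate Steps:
C(u, B) = 2*B
b(m) = 0 (b(m) = 2 - 2*m/m = 2 - 1*2 = 2 - 2 = 0)
y(n) = 3 (y(n) = (n + (n + n))/(n + 0) = (n + 2*n)/n = (3*n)/n = 3)
174*y(-6) = 174*3 = 522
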